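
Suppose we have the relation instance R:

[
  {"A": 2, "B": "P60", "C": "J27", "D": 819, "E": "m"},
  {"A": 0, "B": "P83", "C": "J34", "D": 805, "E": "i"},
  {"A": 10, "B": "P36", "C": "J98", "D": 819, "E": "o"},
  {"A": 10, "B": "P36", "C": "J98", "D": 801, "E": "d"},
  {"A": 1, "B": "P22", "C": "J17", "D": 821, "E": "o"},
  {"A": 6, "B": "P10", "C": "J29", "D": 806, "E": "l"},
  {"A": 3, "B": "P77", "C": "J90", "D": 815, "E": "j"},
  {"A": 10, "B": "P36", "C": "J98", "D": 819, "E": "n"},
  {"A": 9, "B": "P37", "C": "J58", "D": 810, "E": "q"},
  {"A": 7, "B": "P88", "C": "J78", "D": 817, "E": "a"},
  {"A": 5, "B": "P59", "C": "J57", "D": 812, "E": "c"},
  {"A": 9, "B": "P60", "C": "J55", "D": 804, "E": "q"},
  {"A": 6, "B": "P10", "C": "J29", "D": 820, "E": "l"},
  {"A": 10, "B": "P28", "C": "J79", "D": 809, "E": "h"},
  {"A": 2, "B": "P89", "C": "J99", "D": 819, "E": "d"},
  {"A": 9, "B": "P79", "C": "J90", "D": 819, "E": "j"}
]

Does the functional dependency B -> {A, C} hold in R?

B=P60: 2 rows → {A,C} takes values {(2, J27), (9, J55)} — violation
B=P83: 1 row → {A,C} = (0, J34) ✓
B=P36: 3 rows → {A,C} = (10, J98), (10, J98), (10, J98) ✓
B=P22: 1 row → {A,C} = (1, J17) ✓
B=P10: 2 rows → {A,C} = (6, J29), (6, J29) ✓
B=P77: 1 row → {A,C} = (3, J90) ✓
B=P37: 1 row → {A,C} = (9, J58) ✓
B=P88: 1 row → {A,C} = (7, J78) ✓
B=P59: 1 row → {A,C} = (5, J57) ✓
B=P28: 1 row → {A,C} = (10, J79) ✓
B=P89: 1 row → {A,C} = (2, J99) ✓
B=P79: 1 row → {A,C} = (9, J90) ✓
Two rows agree on B but differ on {A, C}, so B -> {A, C} does not hold.

No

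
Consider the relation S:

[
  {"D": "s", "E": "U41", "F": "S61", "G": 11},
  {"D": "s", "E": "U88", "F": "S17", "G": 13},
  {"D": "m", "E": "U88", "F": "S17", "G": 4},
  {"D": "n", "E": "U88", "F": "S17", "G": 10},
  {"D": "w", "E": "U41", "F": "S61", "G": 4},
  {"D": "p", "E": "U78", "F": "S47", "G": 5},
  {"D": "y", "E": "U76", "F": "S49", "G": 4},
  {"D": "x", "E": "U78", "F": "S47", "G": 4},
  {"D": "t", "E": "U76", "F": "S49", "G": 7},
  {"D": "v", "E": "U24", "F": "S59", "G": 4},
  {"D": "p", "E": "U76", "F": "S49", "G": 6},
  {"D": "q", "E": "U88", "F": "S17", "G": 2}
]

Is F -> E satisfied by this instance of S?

F=S61: 2 rows → E = U41, U41 ✓
F=S17: 4 rows → E = U88, U88, U88, U88 ✓
F=S47: 2 rows → E = U78, U78 ✓
F=S49: 3 rows → E = U76, U76, U76 ✓
F=S59: 1 row → E = U24 ✓
Every F value is associated with a single E value, so F -> E holds.

Yes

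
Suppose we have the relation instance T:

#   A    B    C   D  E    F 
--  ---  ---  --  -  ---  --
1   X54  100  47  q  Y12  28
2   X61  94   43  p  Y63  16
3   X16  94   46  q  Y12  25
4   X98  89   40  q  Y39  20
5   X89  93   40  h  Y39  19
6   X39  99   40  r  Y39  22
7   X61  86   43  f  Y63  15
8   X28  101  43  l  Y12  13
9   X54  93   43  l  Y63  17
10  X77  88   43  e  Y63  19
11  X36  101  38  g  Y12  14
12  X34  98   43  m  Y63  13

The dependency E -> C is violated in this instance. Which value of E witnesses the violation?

E=Y12: rows 1, 3, 8, 11 → C takes values {47, 46, 43, 38} — violation
E=Y63: rows 2, 7, 9, 10, 12 → C = 43, 43, 43, 43, 43 ✓
E=Y39: rows 4, 5, 6 → C = 40, 40, 40 ✓
The only E value with inconsistent C is E=Y12.

Y12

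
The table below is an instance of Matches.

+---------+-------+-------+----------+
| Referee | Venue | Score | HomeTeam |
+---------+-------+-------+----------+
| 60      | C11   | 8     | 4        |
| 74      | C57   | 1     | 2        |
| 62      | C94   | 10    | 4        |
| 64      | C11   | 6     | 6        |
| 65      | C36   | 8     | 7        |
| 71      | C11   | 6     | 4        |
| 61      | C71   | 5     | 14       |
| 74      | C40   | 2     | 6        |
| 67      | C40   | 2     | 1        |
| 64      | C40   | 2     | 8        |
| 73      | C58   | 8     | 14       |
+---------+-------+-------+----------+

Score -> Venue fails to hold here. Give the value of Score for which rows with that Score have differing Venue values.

8

Score=8: 3 rows → Venue takes values {C11, C36, C58} — violation
Score=1: 1 row → Venue = C57 ✓
Score=10: 1 row → Venue = C94 ✓
Score=6: 2 rows → Venue = C11, C11 ✓
Score=5: 1 row → Venue = C71 ✓
Score=2: 3 rows → Venue = C40, C40, C40 ✓
The only Score value with inconsistent Venue is Score=8.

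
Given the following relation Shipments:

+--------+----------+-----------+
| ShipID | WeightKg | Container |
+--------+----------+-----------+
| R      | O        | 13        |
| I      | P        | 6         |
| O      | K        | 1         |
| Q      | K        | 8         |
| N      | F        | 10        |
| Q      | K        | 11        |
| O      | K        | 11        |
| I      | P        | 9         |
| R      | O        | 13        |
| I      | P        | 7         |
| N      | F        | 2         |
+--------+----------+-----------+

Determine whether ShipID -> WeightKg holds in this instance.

Yes

ShipID=R: 2 rows → WeightKg = O, O ✓
ShipID=I: 3 rows → WeightKg = P, P, P ✓
ShipID=O: 2 rows → WeightKg = K, K ✓
ShipID=Q: 2 rows → WeightKg = K, K ✓
ShipID=N: 2 rows → WeightKg = F, F ✓
Every ShipID value is associated with a single WeightKg value, so ShipID -> WeightKg holds.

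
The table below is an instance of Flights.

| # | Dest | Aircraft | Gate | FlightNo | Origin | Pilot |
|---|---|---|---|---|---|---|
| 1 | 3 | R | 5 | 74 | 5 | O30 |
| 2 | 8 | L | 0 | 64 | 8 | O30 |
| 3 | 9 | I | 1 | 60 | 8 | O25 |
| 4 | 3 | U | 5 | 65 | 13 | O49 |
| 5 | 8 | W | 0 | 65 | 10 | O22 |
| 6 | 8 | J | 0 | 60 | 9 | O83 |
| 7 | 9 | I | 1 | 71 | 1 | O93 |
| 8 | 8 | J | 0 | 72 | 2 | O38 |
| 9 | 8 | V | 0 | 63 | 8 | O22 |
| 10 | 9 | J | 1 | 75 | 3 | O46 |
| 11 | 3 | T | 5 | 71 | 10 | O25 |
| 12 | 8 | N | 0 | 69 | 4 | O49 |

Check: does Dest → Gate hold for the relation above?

Dest=3: rows 1, 4, 11 → Gate = 5, 5, 5 ✓
Dest=8: rows 2, 5, 6, 8, 9, 12 → Gate = 0, 0, 0, 0, 0, 0 ✓
Dest=9: rows 3, 7, 10 → Gate = 1, 1, 1 ✓
Every Dest value is associated with a single Gate value, so Dest → Gate holds.

Yes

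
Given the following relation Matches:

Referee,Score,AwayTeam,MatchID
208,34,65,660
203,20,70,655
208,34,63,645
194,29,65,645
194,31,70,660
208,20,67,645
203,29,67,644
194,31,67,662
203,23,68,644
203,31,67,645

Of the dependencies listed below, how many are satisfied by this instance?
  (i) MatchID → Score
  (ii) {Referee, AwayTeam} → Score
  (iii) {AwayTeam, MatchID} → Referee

0

(i) MatchID → Score: MatchID=660: 2 rows → Score takes values {34, 31} — violation; MatchID=645: 4 rows → Score takes values {34, 29, 20, 31} — violation; MatchID=644: 2 rows → Score takes values {29, 23} — violation — fails.
(ii) {Referee, AwayTeam} → Score: (Referee=203, AwayTeam=67): 2 rows → Score takes values {29, 31} — violation — fails.
(iii) {AwayTeam, MatchID} → Referee: (AwayTeam=67, MatchID=645): 2 rows → Referee takes values {208, 203} — violation — fails.
None of the 3 dependencies hold.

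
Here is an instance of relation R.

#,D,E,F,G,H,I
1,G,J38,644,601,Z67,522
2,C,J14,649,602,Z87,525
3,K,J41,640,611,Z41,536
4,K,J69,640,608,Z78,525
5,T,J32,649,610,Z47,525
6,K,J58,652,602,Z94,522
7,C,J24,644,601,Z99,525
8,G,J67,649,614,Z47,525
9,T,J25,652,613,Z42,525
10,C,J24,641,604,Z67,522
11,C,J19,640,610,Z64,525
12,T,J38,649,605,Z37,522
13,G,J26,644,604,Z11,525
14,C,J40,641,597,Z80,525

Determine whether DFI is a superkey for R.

Yes

All 14 rows have distinct DFI values, so DFI → (all attributes) holds and DFI is a superkey.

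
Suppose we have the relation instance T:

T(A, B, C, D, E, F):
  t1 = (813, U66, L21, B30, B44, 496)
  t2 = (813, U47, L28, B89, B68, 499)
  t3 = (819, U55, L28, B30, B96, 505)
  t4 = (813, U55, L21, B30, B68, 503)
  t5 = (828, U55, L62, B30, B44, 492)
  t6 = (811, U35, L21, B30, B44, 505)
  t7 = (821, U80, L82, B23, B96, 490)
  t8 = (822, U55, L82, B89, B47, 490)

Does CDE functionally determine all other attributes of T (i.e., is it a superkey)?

No

Rows 1 and 6 have the same CDE value (C=L21, D=B30, E=B44) but are distinct tuples, so CDE does not determine every attribute — not a superkey.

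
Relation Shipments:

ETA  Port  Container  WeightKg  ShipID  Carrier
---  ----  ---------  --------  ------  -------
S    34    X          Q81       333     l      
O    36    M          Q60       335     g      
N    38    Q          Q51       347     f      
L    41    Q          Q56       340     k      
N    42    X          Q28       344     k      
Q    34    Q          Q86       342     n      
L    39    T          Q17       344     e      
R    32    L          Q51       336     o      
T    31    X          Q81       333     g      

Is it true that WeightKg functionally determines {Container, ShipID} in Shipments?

No

WeightKg=Q81: 2 rows → {Container,ShipID} = (X, 333), (X, 333) ✓
WeightKg=Q60: 1 row → {Container,ShipID} = (M, 335) ✓
WeightKg=Q51: 2 rows → {Container,ShipID} takes values {(Q, 347), (L, 336)} — violation
WeightKg=Q56: 1 row → {Container,ShipID} = (Q, 340) ✓
WeightKg=Q28: 1 row → {Container,ShipID} = (X, 344) ✓
WeightKg=Q86: 1 row → {Container,ShipID} = (Q, 342) ✓
WeightKg=Q17: 1 row → {Container,ShipID} = (T, 344) ✓
Two rows agree on WeightKg but differ on {Container, ShipID}, so WeightKg -> {Container, ShipID} does not hold.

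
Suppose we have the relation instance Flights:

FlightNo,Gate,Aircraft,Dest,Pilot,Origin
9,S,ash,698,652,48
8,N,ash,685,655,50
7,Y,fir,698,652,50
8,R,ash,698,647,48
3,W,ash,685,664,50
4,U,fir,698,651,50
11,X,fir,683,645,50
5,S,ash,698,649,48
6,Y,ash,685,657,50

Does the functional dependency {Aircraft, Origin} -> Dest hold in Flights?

No

(Aircraft=ash, Origin=48): 3 rows → Dest = 698, 698, 698 ✓
(Aircraft=ash, Origin=50): 3 rows → Dest = 685, 685, 685 ✓
(Aircraft=fir, Origin=50): 3 rows → Dest takes values {698, 683} — violation
Two rows agree on {Aircraft, Origin} but differ on Dest, so {Aircraft, Origin} -> Dest does not hold.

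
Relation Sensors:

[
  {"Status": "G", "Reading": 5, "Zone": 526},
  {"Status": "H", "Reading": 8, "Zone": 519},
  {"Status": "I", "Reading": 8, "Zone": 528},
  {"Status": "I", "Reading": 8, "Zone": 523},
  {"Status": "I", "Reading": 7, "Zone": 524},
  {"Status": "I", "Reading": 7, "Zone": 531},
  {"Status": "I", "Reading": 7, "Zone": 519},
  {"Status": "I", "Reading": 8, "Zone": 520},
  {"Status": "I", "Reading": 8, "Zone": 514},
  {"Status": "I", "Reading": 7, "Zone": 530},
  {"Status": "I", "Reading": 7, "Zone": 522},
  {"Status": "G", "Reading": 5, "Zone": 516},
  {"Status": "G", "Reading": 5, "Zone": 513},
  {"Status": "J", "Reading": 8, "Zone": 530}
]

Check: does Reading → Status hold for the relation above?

No

Reading=5: 3 rows → Status = G, G, G ✓
Reading=8: 6 rows → Status takes values {H, I, J} — violation
Reading=7: 5 rows → Status = I, I, I, I, I ✓
Two rows agree on Reading but differ on Status, so Reading → Status does not hold.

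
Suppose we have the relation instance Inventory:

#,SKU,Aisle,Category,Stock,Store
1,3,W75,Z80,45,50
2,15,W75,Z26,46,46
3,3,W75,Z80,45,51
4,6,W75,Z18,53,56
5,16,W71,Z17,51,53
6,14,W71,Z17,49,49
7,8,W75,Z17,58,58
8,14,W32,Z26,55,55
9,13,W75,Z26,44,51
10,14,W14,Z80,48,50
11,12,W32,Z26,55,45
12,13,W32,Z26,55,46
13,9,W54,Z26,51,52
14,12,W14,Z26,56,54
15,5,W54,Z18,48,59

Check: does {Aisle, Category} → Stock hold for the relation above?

No

(Aisle=W75, Category=Z80): rows 1, 3 → Stock = 45, 45 ✓
(Aisle=W75, Category=Z26): rows 2, 9 → Stock takes values {46, 44} — violation
(Aisle=W75, Category=Z18): row 4 → Stock = 53 ✓
(Aisle=W71, Category=Z17): rows 5, 6 → Stock takes values {51, 49} — violation
(Aisle=W75, Category=Z17): row 7 → Stock = 58 ✓
(Aisle=W32, Category=Z26): rows 8, 11, 12 → Stock = 55, 55, 55 ✓
(Aisle=W14, Category=Z80): row 10 → Stock = 48 ✓
(Aisle=W54, Category=Z26): row 13 → Stock = 51 ✓
(Aisle=W14, Category=Z26): row 14 → Stock = 56 ✓
(Aisle=W54, Category=Z18): row 15 → Stock = 48 ✓
Two rows agree on {Aisle, Category} but differ on Stock, so {Aisle, Category} → Stock does not hold.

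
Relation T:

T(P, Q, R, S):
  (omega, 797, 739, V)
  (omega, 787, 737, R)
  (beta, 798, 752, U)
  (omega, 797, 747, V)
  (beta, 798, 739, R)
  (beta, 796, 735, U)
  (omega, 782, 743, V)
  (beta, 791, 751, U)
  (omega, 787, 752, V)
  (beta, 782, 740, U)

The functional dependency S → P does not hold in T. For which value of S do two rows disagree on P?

S=V: 4 rows → P = omega, omega, omega, omega ✓
S=R: 2 rows → P takes values {omega, beta} — violation
S=U: 4 rows → P = beta, beta, beta, beta ✓
The only S value with inconsistent P is S=R.

R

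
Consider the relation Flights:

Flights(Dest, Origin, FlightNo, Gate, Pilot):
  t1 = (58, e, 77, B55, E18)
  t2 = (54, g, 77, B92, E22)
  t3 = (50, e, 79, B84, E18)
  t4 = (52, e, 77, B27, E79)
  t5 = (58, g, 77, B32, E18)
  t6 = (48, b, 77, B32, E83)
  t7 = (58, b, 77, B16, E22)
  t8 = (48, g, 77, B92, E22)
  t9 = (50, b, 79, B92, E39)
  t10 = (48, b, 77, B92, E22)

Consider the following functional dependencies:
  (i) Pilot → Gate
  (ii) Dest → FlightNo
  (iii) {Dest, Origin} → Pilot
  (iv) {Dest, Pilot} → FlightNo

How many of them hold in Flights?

2

(i) Pilot → Gate: Pilot=E18: rows 1, 3, 5 → Gate takes values {B55, B84, B32} — violation; Pilot=E22: rows 2, 7, 8, 10 → Gate takes values {B92, B16} — violation — fails.
(ii) Dest → FlightNo: every LHS value maps to a single RHS value — holds.
(iii) {Dest, Origin} → Pilot: (Dest=48, Origin=b): rows 6, 10 → Pilot takes values {E83, E22} — violation — fails.
(iv) {Dest, Pilot} → FlightNo: every LHS value maps to a single RHS value — holds.
2 of the 4 dependencies hold.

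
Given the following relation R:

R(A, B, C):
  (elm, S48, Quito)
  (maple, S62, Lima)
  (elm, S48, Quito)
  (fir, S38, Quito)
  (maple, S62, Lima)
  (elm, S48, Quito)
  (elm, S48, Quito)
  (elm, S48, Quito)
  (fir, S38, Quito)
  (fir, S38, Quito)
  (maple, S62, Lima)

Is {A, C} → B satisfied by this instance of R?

(A=elm, C=Quito): 5 rows → B = S48, S48, S48, S48, S48 ✓
(A=maple, C=Lima): 3 rows → B = S62, S62, S62 ✓
(A=fir, C=Quito): 3 rows → B = S38, S38, S38 ✓
Every {A, C} value is associated with a single B value, so {A, C} → B holds.

Yes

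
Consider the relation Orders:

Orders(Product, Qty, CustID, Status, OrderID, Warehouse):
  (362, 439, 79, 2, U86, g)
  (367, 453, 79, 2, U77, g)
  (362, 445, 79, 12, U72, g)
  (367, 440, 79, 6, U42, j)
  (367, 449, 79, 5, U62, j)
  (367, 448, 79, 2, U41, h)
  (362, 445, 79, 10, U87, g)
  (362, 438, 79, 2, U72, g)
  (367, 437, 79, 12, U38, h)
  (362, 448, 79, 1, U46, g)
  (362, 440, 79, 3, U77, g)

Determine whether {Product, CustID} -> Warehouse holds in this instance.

No

(Product=362, CustID=79): 6 rows → Warehouse = g, g, g, g, g, g ✓
(Product=367, CustID=79): 5 rows → Warehouse takes values {g, j, h} — violation
Two rows agree on {Product, CustID} but differ on Warehouse, so {Product, CustID} -> Warehouse does not hold.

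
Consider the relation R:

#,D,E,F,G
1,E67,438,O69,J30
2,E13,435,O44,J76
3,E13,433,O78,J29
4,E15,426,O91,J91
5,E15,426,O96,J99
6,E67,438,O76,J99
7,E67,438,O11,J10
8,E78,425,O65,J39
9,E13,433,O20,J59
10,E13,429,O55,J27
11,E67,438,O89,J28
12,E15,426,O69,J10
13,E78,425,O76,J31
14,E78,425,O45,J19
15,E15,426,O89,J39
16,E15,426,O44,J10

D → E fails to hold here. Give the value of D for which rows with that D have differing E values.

E13

D=E67: rows 1, 6, 7, 11 → E = 438, 438, 438, 438 ✓
D=E13: rows 2, 3, 9, 10 → E takes values {435, 433, 429} — violation
D=E15: rows 4, 5, 12, 15, 16 → E = 426, 426, 426, 426, 426 ✓
D=E78: rows 8, 13, 14 → E = 425, 425, 425 ✓
The only D value with inconsistent E is D=E13.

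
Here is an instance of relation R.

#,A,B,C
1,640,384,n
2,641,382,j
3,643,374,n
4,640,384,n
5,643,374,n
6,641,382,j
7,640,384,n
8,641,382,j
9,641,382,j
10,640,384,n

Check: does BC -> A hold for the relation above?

Yes

(B=384, C=n): rows 1, 4, 7, 10 → A = 640, 640, 640, 640 ✓
(B=382, C=j): rows 2, 6, 8, 9 → A = 641, 641, 641, 641 ✓
(B=374, C=n): rows 3, 5 → A = 643, 643 ✓
Every BC value is associated with a single A value, so BC -> A holds.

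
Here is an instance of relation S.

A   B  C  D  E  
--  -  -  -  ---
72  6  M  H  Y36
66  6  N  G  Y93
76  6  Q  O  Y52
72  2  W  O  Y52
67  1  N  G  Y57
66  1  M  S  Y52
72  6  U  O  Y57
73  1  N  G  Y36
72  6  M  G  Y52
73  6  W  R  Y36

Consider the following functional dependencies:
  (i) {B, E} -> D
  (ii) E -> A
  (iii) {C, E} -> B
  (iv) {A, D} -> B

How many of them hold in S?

(i) {B, E} -> D: (B=6, E=Y36): 2 rows → D takes values {H, R} — violation; (B=6, E=Y52): 2 rows → D takes values {O, G} — violation — fails.
(ii) E -> A: E=Y36: 3 rows → A takes values {72, 73} — violation; E=Y52: 4 rows → A takes values {76, 72, 66} — violation; E=Y57: 2 rows → A takes values {67, 72} — violation — fails.
(iii) {C, E} -> B: (C=M, E=Y52): 2 rows → B takes values {1, 6} — violation — fails.
(iv) {A, D} -> B: (A=72, D=O): 2 rows → B takes values {2, 6} — violation — fails.
None of the 4 dependencies hold.

0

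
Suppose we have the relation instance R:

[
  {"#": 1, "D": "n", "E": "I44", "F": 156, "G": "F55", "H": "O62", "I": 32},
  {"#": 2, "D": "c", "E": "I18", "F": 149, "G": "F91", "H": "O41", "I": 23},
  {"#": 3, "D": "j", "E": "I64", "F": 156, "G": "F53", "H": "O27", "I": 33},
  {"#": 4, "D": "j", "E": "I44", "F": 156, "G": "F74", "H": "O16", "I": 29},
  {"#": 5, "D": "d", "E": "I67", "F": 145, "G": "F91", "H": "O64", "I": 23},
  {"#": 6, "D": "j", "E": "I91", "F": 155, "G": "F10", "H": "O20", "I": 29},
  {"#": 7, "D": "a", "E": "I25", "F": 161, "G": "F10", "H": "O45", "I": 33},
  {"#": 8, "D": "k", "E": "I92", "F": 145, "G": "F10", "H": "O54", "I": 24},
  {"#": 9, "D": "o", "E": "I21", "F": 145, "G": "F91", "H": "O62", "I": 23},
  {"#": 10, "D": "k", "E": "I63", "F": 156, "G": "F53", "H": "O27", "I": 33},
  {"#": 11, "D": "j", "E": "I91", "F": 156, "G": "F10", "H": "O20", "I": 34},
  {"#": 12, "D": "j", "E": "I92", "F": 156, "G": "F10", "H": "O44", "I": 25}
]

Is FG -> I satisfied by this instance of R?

No

(F=156, G=F55): row 1 → I = 32 ✓
(F=149, G=F91): row 2 → I = 23 ✓
(F=156, G=F53): rows 3, 10 → I = 33, 33 ✓
(F=156, G=F74): row 4 → I = 29 ✓
(F=145, G=F91): rows 5, 9 → I = 23, 23 ✓
(F=155, G=F10): row 6 → I = 29 ✓
(F=161, G=F10): row 7 → I = 33 ✓
(F=145, G=F10): row 8 → I = 24 ✓
(F=156, G=F10): rows 11, 12 → I takes values {34, 25} — violation
Two rows agree on FG but differ on I, so FG -> I does not hold.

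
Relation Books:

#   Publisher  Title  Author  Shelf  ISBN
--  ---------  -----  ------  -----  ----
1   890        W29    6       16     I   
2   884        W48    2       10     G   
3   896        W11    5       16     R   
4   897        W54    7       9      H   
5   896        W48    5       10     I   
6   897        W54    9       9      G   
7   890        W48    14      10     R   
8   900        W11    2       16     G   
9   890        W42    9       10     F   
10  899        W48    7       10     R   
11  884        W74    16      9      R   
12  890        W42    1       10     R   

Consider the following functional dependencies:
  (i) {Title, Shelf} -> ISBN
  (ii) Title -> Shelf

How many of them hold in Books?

1

(i) {Title, Shelf} -> ISBN: (Title=W48, Shelf=10): rows 2, 5, 7, 10 → ISBN takes values {G, I, R} — violation; (Title=W11, Shelf=16): rows 3, 8 → ISBN takes values {R, G} — violation; (Title=W54, Shelf=9): rows 4, 6 → ISBN takes values {H, G} — violation; (Title=W42, Shelf=10): rows 9, 12 → ISBN takes values {F, R} — violation — fails.
(ii) Title -> Shelf: every LHS value maps to a single RHS value — holds.
1 of the 2 dependencies holds.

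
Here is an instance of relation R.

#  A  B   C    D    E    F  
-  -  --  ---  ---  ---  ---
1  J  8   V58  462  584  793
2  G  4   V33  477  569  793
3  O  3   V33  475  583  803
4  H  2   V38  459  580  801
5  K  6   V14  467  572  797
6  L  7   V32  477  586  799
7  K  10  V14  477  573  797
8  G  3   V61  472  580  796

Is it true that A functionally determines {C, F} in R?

No

A=J: row 1 → {C,F} = (V58, 793) ✓
A=G: rows 2, 8 → {C,F} takes values {(V33, 793), (V61, 796)} — violation
A=O: row 3 → {C,F} = (V33, 803) ✓
A=H: row 4 → {C,F} = (V38, 801) ✓
A=K: rows 5, 7 → {C,F} = (V14, 797), (V14, 797) ✓
A=L: row 6 → {C,F} = (V32, 799) ✓
Two rows agree on A but differ on {C, F}, so A -> {C, F} does not hold.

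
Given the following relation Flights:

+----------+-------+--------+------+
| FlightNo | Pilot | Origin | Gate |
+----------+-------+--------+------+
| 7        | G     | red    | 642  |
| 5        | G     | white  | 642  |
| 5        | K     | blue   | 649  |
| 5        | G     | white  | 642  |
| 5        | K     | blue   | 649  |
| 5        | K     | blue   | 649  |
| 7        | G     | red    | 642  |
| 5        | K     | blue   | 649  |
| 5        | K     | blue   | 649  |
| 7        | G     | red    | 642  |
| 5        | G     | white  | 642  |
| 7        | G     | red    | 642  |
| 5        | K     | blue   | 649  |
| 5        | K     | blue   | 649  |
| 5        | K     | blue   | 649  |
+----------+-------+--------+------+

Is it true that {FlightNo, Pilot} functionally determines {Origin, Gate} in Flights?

(FlightNo=7, Pilot=G): 4 rows → {Origin,Gate} = (red, 642), (red, 642), (red, 642), (red, 642) ✓
(FlightNo=5, Pilot=G): 3 rows → {Origin,Gate} = (white, 642), (white, 642), (white, 642) ✓
(FlightNo=5, Pilot=K): 8 rows → {Origin,Gate} = (blue, 649), (blue, 649), (blue, 649), (blue, 649), (blue, 649), (blue, 649), (blue, 649), (blue, 649) ✓
Every {FlightNo, Pilot} value is associated with a single {Origin, Gate} value, so {FlightNo, Pilot} -> {Origin, Gate} holds.

Yes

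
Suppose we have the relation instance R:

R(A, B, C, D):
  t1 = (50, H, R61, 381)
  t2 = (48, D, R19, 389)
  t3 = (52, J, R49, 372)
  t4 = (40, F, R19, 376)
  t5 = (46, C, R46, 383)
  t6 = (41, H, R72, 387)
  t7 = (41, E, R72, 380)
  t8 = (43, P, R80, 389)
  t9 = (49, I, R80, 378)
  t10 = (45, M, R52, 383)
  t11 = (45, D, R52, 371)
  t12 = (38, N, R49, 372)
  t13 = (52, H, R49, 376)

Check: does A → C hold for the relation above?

Yes

A=50: row 1 → C = R61 ✓
A=48: row 2 → C = R19 ✓
A=52: rows 3, 13 → C = R49, R49 ✓
A=40: row 4 → C = R19 ✓
A=46: row 5 → C = R46 ✓
A=41: rows 6, 7 → C = R72, R72 ✓
A=43: row 8 → C = R80 ✓
A=49: row 9 → C = R80 ✓
A=45: rows 10, 11 → C = R52, R52 ✓
A=38: row 12 → C = R49 ✓
Every A value is associated with a single C value, so A → C holds.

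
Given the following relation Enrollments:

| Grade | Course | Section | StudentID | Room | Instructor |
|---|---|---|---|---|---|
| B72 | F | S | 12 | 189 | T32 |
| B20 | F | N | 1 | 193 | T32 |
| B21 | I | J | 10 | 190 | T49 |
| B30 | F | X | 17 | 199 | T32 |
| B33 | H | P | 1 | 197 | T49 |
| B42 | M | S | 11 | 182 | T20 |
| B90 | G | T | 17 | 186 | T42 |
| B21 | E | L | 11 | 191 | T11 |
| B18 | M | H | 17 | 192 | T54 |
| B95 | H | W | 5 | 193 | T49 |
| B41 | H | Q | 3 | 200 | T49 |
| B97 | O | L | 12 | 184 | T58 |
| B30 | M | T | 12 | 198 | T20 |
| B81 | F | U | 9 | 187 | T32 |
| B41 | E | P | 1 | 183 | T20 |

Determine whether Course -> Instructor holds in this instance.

No

Course=F: 4 rows → Instructor = T32, T32, T32, T32 ✓
Course=I: 1 row → Instructor = T49 ✓
Course=H: 3 rows → Instructor = T49, T49, T49 ✓
Course=M: 3 rows → Instructor takes values {T20, T54} — violation
Course=G: 1 row → Instructor = T42 ✓
Course=E: 2 rows → Instructor takes values {T11, T20} — violation
Course=O: 1 row → Instructor = T58 ✓
Two rows agree on Course but differ on Instructor, so Course -> Instructor does not hold.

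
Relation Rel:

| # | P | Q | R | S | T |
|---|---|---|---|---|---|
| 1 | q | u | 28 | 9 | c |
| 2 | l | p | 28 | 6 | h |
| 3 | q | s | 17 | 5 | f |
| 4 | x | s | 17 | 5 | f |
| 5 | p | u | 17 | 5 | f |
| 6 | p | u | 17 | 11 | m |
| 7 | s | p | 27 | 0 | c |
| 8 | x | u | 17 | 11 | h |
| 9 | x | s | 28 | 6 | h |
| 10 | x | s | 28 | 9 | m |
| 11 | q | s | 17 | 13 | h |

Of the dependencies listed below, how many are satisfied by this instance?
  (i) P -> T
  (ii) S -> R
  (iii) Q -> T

1

(i) P -> T: P=q: rows 1, 3, 11 → T takes values {c, f, h} — violation; P=x: rows 4, 8, 9, 10 → T takes values {f, h, m} — violation; P=p: rows 5, 6 → T takes values {f, m} — violation — fails.
(ii) S -> R: every LHS value maps to a single RHS value — holds.
(iii) Q -> T: Q=u: rows 1, 5, 6, 8 → T takes values {c, f, m, h} — violation; Q=p: rows 2, 7 → T takes values {h, c} — violation; Q=s: rows 3, 4, 9, 10, 11 → T takes values {f, h, m} — violation — fails.
1 of the 3 dependencies holds.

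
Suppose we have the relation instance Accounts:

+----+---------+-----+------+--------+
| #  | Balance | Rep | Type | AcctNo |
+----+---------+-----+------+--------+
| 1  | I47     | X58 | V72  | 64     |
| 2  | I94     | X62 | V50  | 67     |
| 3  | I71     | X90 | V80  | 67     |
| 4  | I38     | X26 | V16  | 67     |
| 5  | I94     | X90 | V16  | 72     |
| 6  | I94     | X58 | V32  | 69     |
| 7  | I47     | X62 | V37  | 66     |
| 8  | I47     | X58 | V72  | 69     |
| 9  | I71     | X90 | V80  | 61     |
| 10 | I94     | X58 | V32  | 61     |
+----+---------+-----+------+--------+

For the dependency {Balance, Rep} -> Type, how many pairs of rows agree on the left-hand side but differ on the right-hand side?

0

(Balance=I47, Rep=X58): all 2 rows agree on Type — 0 pairs.
(Balance=I71, Rep=X90): all 2 rows agree on Type — 0 pairs.
(Balance=I94, Rep=X58): all 2 rows agree on Type — 0 pairs.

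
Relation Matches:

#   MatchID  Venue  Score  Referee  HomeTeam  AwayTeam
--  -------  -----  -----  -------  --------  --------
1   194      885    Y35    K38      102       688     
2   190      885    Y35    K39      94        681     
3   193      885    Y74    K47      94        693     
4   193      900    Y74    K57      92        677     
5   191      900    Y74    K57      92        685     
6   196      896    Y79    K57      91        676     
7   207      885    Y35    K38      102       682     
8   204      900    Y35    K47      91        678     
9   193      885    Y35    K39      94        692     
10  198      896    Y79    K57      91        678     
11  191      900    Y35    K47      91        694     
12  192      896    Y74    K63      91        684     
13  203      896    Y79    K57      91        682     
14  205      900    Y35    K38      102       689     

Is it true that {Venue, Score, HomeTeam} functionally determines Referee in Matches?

Yes

(Venue=885, Score=Y35, HomeTeam=102): rows 1, 7 → Referee = K38, K38 ✓
(Venue=885, Score=Y35, HomeTeam=94): rows 2, 9 → Referee = K39, K39 ✓
(Venue=885, Score=Y74, HomeTeam=94): row 3 → Referee = K47 ✓
(Venue=900, Score=Y74, HomeTeam=92): rows 4, 5 → Referee = K57, K57 ✓
(Venue=896, Score=Y79, HomeTeam=91): rows 6, 10, 13 → Referee = K57, K57, K57 ✓
(Venue=900, Score=Y35, HomeTeam=91): rows 8, 11 → Referee = K47, K47 ✓
(Venue=896, Score=Y74, HomeTeam=91): row 12 → Referee = K63 ✓
(Venue=900, Score=Y35, HomeTeam=102): row 14 → Referee = K38 ✓
Every {Venue, Score, HomeTeam} value is associated with a single Referee value, so {Venue, Score, HomeTeam} -> Referee holds.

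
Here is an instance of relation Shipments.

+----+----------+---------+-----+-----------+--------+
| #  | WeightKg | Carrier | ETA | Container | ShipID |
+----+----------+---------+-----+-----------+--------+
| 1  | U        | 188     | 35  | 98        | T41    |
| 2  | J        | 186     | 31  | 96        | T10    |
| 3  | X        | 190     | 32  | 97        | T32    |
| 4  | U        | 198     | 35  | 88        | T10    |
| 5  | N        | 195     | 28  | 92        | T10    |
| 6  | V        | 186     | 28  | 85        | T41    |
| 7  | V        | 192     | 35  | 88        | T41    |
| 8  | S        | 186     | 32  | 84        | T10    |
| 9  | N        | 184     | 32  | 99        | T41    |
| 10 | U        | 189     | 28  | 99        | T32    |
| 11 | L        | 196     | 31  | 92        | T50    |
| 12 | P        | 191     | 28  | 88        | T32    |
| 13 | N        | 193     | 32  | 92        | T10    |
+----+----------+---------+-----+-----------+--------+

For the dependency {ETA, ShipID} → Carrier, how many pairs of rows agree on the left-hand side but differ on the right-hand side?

3

(ETA=35, ShipID=T41): violating pairs (1,7) — 1 pair.
(ETA=32, ShipID=T10): violating pairs (8,13) — 1 pair.
(ETA=28, ShipID=T32): violating pairs (10,12) — 1 pair.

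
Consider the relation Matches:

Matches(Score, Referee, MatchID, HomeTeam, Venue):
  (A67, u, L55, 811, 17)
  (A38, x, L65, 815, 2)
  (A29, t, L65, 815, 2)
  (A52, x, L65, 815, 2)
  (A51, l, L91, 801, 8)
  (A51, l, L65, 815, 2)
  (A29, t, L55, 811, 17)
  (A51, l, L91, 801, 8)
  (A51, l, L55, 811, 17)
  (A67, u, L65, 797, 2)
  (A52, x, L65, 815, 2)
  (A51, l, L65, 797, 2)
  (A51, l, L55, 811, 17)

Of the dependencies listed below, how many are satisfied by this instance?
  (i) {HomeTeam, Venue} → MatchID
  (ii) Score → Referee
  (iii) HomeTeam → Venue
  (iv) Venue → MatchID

(i) {HomeTeam, Venue} → MatchID: every LHS value maps to a single RHS value — holds.
(ii) Score → Referee: every LHS value maps to a single RHS value — holds.
(iii) HomeTeam → Venue: every LHS value maps to a single RHS value — holds.
(iv) Venue → MatchID: every LHS value maps to a single RHS value — holds.
4 of the 4 dependencies hold.

4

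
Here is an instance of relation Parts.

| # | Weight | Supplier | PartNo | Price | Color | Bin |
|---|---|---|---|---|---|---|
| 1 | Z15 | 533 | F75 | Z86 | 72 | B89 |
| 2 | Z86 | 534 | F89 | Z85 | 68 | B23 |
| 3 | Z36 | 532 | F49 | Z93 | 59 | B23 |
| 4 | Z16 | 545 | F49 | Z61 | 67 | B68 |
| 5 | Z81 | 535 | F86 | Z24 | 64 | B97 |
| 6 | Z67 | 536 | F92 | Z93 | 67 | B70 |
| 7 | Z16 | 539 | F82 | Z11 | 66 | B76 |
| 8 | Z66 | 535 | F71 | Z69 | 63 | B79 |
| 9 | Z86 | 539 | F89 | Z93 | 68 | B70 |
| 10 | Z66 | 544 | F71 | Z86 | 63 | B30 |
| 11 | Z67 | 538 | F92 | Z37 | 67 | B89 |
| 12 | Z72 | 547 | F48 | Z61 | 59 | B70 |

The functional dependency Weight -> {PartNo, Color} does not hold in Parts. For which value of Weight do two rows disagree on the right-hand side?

Z16

Weight=Z15: row 1 → {PartNo,Color} = (F75, 72) ✓
Weight=Z86: rows 2, 9 → {PartNo,Color} = (F89, 68), (F89, 68) ✓
Weight=Z36: row 3 → {PartNo,Color} = (F49, 59) ✓
Weight=Z16: rows 4, 7 → {PartNo,Color} takes values {(F49, 67), (F82, 66)} — violation
Weight=Z81: row 5 → {PartNo,Color} = (F86, 64) ✓
Weight=Z67: rows 6, 11 → {PartNo,Color} = (F92, 67), (F92, 67) ✓
Weight=Z66: rows 8, 10 → {PartNo,Color} = (F71, 63), (F71, 63) ✓
Weight=Z72: row 12 → {PartNo,Color} = (F48, 59) ✓
The only Weight value with inconsistent RHS is Weight=Z16.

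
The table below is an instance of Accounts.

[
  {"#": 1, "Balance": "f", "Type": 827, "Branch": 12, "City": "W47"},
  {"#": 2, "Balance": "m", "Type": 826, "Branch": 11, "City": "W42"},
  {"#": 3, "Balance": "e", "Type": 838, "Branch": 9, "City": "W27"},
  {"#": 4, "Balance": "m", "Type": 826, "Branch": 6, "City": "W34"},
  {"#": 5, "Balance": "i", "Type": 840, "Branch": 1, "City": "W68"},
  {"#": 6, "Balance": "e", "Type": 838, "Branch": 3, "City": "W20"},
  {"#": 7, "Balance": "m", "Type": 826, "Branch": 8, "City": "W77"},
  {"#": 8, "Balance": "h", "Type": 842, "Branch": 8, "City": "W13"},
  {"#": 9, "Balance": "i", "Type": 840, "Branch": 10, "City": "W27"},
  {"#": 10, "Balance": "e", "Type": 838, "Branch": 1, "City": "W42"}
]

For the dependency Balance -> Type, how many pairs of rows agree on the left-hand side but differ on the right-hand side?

Balance=m: all 3 rows agree on Type — 0 pairs.
Balance=e: all 3 rows agree on Type — 0 pairs.
Balance=i: all 2 rows agree on Type — 0 pairs.

0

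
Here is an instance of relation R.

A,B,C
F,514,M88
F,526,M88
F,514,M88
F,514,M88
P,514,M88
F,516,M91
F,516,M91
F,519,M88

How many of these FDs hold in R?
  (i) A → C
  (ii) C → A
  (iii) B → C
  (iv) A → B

1

(i) A → C: A=F: 7 rows → C takes values {M88, M91} — violation — fails.
(ii) C → A: C=M88: 6 rows → A takes values {F, P} — violation — fails.
(iii) B → C: every LHS value maps to a single RHS value — holds.
(iv) A → B: A=F: 7 rows → B takes values {514, 526, 516, 519} — violation — fails.
1 of the 4 dependencies holds.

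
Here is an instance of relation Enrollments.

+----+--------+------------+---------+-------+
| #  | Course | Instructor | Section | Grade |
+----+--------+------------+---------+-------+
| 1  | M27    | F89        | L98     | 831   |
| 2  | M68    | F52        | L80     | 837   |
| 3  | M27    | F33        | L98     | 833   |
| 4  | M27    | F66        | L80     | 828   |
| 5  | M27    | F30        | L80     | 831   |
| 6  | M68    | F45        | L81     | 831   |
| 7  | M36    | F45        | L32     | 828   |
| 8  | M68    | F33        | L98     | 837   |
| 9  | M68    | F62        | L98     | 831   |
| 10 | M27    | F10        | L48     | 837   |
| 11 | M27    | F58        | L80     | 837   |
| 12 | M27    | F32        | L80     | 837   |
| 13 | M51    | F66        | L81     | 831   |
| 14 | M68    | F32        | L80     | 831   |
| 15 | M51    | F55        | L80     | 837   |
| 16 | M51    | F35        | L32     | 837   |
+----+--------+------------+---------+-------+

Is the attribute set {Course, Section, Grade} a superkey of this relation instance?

No

Rows 11 and 12 have the same {Course, Section, Grade} value (Course=M27, Section=L80, Grade=837) but are distinct tuples, so {Course, Section, Grade} does not determine every attribute — not a superkey.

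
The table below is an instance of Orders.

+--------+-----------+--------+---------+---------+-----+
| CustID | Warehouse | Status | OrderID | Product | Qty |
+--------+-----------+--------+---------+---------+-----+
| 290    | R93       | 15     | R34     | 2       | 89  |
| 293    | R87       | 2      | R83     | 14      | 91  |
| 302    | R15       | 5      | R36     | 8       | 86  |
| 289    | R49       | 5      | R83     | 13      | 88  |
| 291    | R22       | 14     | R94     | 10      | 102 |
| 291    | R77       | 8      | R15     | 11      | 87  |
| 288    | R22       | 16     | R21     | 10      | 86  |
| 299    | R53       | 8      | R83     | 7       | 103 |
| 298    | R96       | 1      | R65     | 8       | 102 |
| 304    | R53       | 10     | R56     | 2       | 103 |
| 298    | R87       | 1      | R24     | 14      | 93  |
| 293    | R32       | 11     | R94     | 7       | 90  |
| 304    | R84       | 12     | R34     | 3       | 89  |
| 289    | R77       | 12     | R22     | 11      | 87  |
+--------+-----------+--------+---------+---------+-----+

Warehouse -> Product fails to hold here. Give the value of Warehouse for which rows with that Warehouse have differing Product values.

R53

Warehouse=R93: 1 row → Product = 2 ✓
Warehouse=R87: 2 rows → Product = 14, 14 ✓
Warehouse=R15: 1 row → Product = 8 ✓
Warehouse=R49: 1 row → Product = 13 ✓
Warehouse=R22: 2 rows → Product = 10, 10 ✓
Warehouse=R77: 2 rows → Product = 11, 11 ✓
Warehouse=R53: 2 rows → Product takes values {7, 2} — violation
Warehouse=R96: 1 row → Product = 8 ✓
Warehouse=R32: 1 row → Product = 7 ✓
Warehouse=R84: 1 row → Product = 3 ✓
The only Warehouse value with inconsistent Product is Warehouse=R53.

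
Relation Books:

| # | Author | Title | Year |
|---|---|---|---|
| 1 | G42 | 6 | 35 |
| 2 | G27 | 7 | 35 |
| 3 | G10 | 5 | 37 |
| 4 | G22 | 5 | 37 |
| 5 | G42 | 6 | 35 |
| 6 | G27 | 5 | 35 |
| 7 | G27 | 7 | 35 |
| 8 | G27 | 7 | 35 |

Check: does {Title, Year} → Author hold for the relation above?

No

(Title=6, Year=35): rows 1, 5 → Author = G42, G42 ✓
(Title=7, Year=35): rows 2, 7, 8 → Author = G27, G27, G27 ✓
(Title=5, Year=37): rows 3, 4 → Author takes values {G10, G22} — violation
(Title=5, Year=35): row 6 → Author = G27 ✓
Two rows agree on {Title, Year} but differ on Author, so {Title, Year} → Author does not hold.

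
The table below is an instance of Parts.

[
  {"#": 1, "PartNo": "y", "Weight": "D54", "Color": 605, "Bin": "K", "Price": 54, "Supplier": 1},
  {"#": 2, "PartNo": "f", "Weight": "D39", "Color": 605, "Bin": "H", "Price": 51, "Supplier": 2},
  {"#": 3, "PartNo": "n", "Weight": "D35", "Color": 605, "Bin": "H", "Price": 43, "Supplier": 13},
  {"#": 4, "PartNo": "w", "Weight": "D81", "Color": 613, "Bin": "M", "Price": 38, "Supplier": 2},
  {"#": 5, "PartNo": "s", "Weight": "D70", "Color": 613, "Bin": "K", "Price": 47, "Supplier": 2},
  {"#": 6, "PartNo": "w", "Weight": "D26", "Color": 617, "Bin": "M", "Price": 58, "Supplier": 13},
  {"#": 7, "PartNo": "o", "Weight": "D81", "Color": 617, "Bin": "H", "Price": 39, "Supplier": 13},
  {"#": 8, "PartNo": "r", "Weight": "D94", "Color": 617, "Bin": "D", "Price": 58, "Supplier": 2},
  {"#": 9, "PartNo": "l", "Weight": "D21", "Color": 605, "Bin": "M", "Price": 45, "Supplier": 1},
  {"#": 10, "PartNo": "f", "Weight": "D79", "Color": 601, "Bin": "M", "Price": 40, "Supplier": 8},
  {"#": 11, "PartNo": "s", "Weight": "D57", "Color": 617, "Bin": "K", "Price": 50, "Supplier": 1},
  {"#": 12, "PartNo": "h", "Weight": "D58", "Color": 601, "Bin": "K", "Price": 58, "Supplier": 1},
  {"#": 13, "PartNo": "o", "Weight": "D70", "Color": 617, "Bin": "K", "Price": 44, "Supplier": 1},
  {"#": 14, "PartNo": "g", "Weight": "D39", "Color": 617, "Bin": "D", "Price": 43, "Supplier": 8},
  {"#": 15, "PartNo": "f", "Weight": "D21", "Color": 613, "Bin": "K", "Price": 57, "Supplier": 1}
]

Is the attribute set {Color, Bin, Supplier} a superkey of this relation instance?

No

Rows 11 and 13 have the same {Color, Bin, Supplier} value (Color=617, Bin=K, Supplier=1) but are distinct tuples, so {Color, Bin, Supplier} does not determine every attribute — not a superkey.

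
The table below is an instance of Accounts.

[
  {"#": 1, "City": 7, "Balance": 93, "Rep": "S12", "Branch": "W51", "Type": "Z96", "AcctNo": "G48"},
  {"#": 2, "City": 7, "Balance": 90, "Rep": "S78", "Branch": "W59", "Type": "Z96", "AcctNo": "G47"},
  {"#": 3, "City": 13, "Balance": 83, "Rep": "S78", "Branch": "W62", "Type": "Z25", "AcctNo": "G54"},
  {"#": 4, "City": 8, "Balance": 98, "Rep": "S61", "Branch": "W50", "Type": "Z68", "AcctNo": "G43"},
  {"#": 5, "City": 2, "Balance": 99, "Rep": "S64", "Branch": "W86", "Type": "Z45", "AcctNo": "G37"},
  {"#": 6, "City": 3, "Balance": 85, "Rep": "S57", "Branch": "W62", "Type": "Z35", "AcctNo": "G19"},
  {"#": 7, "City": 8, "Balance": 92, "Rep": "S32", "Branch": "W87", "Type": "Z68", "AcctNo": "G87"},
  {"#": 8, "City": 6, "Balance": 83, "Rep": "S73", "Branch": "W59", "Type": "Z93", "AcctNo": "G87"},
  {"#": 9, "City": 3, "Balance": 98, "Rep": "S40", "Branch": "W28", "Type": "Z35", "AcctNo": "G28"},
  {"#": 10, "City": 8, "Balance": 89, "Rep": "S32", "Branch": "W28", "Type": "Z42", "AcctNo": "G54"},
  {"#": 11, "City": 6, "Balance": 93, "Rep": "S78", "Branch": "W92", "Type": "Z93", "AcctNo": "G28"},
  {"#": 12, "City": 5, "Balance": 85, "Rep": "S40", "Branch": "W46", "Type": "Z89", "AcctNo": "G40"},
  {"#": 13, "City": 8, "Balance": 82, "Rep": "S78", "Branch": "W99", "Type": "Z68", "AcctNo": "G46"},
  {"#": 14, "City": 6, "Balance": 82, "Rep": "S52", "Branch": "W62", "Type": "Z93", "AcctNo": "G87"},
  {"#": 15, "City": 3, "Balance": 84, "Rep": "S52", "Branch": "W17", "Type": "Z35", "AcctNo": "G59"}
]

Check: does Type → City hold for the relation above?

Yes

Type=Z96: rows 1, 2 → City = 7, 7 ✓
Type=Z25: row 3 → City = 13 ✓
Type=Z68: rows 4, 7, 13 → City = 8, 8, 8 ✓
Type=Z45: row 5 → City = 2 ✓
Type=Z35: rows 6, 9, 15 → City = 3, 3, 3 ✓
Type=Z93: rows 8, 11, 14 → City = 6, 6, 6 ✓
Type=Z42: row 10 → City = 8 ✓
Type=Z89: row 12 → City = 5 ✓
Every Type value is associated with a single City value, so Type → City holds.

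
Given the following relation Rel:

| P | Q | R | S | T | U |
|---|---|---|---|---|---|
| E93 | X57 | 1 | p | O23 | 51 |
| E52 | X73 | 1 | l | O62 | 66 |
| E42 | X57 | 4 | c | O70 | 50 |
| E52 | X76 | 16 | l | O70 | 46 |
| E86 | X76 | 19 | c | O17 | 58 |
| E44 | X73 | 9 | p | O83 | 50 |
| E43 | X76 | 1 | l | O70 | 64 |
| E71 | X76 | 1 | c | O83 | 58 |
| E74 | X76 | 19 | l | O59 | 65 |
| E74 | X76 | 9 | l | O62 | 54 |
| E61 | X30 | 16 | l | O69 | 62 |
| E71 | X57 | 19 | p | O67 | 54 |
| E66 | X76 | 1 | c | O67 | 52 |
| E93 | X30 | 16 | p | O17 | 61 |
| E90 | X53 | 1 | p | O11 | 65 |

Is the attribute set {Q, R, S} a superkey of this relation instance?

No

Two distinct rows share (Q=X76, R=1, S=c), so {Q, R, S} does not determine every attribute — not a superkey.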